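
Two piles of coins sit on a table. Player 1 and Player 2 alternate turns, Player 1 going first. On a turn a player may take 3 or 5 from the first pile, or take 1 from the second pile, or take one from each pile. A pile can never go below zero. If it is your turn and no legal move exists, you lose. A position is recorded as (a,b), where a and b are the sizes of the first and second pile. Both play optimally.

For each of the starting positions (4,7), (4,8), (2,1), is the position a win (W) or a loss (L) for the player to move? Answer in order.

(4,7): L, (4,8): W, (2,1): W

Positions with no move are L. A position that does have a move is losing for the player to move precisely when every available move leads to a winning position for the opponent. Fill in the labels:
No move ever increases a pile, so every position that can arise here has a ≤ 4 and b ≤ 8; it is enough to label the cells with 0 ≤ a ≤ 4 and 0 ≤ b ≤ 8.
Every move lowers a or b (never raises either), so fill the grid row by row in increasing a, and left to right within a row: each cell's successors are then already labelled.
      b=0  b=1  b=2  b=3  b=4  b=5  b=6  b=7  b=8
a=0:    L    W    L    W    L    W    L    W    L
a=1:    L    W    L    W    L    W    L    W    L
a=2:    L    W    L    W    L    W    L    W    L
a=3:    W    W    W    W    W    W    W    W    W
a=4:    W    L    W    L    W    L    W    L    W
Cells with no legal move (terminal, hence L): (0,0), (1,0), (2,0).
The remaining L cells, each justified by listing all of its moves:
(0,2): only reaches (0,1)(W), which is W → L
(0,4): only reaches (0,3)(W), which is W → L
(0,6): only reaches (0,5)(W), which is W → L
(0,8): only reaches (0,7)(W), which is W → L
(1,2): only reaches (1,1)(W), (0,1)(W), all W → L
(1,4): only reaches (1,3)(W), (0,3)(W), all W → L
(1,6): only reaches (1,5)(W), (0,5)(W), all W → L
(1,8): only reaches (1,7)(W), (0,7)(W), all W → L
(2,2): only reaches (2,1)(W), (1,1)(W), all W → L
(2,4): only reaches (2,3)(W), (1,3)(W), all W → L
(2,6): only reaches (2,5)(W), (1,5)(W), all W → L
(2,8): only reaches (2,7)(W), (1,7)(W), all W → L
(4,1): only reaches (1,1)(W), (4,0)(W), (3,0)(W), all W → L
(4,3): only reaches (1,3)(W), (4,2)(W), (3,2)(W), all W → L
(4,5): only reaches (1,5)(W), (4,4)(W), (3,4)(W), all W → L
(4,7): only reaches (1,7)(W), (4,6)(W), (3,6)(W), all W → L
Every other cell has at least one move into one of the L cells above, so it is W.
(4,7): one of the L cells justified above, so L
(4,8): the move to (1,8) reaches an L cell, so W
(2,1): the move to (2,0) reaches an L cell, so W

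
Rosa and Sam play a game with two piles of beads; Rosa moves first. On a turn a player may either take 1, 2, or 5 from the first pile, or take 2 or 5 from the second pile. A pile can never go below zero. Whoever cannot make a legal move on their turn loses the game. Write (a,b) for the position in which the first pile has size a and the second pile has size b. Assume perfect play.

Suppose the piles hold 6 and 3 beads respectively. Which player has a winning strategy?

Rosa wins.

Work bottom-up. With no move the player to move loses. Otherwise the position is W if at least one move leads to an L position for the opponent, and L if every move leads to a W.
No move ever increases a pile, so every position that can arise here has a ≤ 6 and b ≤ 3; it is enough to label the cells with 0 ≤ a ≤ 6 and 0 ≤ b ≤ 3.
Every move lowers a or b (never raises either), so fill the grid row by row in increasing a, and left to right within a row: each cell's successors are then already labelled.
      b=0  b=1  b=2  b=3
a=0:    L    L    W    W
a=1:    W    W    L    L
a=2:    W    W    W    W
a=3:    L    L    W    W
a=4:    W    W    L    L
a=5:    W    W    W    W
a=6:    L    L    W    W
Cells with no legal move (terminal, hence L): (0,0), (0,1).
The remaining L cells, each justified by listing all of its moves:
(1,2): moves to (0,2)(W), (1,0)(W); every one is W ⇒ L
(1,3): moves to (0,3)(W), (1,1)(W); every one is W ⇒ L
(3,0): moves to (2,0)(W), (1,0)(W); every one is W ⇒ L
(3,1): moves to (2,1)(W), (1,1)(W); every one is W ⇒ L
(4,2): moves to (3,2)(W), (2,2)(W), (4,0)(W); every one is W ⇒ L
(4,3): moves to (3,3)(W), (2,3)(W), (4,1)(W); every one is W ⇒ L
(6,0): moves to (5,0)(W), (4,0)(W), (1,0)(W); every one is W ⇒ L
(6,1): moves to (5,1)(W), (4,1)(W), (1,1)(W); every one is W ⇒ L
Every other cell has at least one move into one of the L cells above, so it is W.
The starting position (6,3) is W: Rosa should move to (4,3), handing over an L position.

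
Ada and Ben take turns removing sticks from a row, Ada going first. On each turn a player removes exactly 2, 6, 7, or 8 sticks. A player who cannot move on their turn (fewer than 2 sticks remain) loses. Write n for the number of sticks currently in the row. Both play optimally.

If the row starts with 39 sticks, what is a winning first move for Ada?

Remove 6, leaving 33.

Use the standard recursion: the mover loses at a terminal position; elsewhere, the mover wins exactly when some move hands the opponent an L position.
n=0: no move → L
n=1: no move → L
n=2: W (go to 0, an L position)
n=3: W (go to 1, an L position)
n=4: L (sole option 2(W) is W)
n=5: L (sole option 3(W) is W)
n=6: W (go to 4, an L position)
n=7: W (go to 5, an L position)
n=8: W (go to 1, an L position)
n=9: W (go to 1, an L position)
n=10: W (go to 4, an L position)
n=11: W (go to 5, an L position)
n=12: W (go to 5, an L position)
n=13: W (go to 5, an L position)
n=14: L (options 12(W), 8(W), 7(W), 6(W) are all W)
n=15: L (options 13(W), 9(W), 8(W), 7(W) are all W)
n=16: W (go to 14, an L position)
n=17: W (go to 15, an L position)
n=18: L (options 16(W), 12(W), 11(W), 10(W) are all W)
n=19: L (options 17(W), 13(W), 12(W), 11(W) are all W)
n=20: W (go to 18, an L position)
n=21: W (go to 19, an L position)
n=22: W (go to 15, an L position)
n=23: W (go to 15, an L position)
n=24: W (go to 18, an L position)
n=25: W (go to 19, an L position)
n=26: W (go to 19, an L position)
n=27: W (go to 19, an L position)
n=28: L (options 26(W), 22(W), 21(W), 20(W) are all W)
n=29: L (options 27(W), 23(W), 22(W), 21(W) are all W)
n=30: W (go to 28, an L position)
n=31: W (go to 29, an L position)
n=32: L (options 30(W), 26(W), 25(W), 24(W) are all W)
n=33: L (options 31(W), 27(W), 26(W), 25(W) are all W)
n=34: W (go to 32, an L position)
n=35: W (go to 33, an L position)
n=36: W (go to 29, an L position)
n=37: W (go to 29, an L position)
n=38: W (go to 32, an L position)
n=39: W (go to 33, an L position)
From 39, the L positions reachable in one move are: 33, 32. Any move reaching one of these is winning.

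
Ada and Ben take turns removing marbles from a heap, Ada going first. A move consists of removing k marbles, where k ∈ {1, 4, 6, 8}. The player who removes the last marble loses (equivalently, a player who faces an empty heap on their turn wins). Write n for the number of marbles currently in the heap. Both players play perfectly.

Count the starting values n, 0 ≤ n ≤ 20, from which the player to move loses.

8

Positions with no move are W. A position that does have a move is losing for the player to move precisely when every available move leads to a winning position for the opponent. Fill in the labels:
n=0: no move; the opponent has just taken the last marble and therefore loses → W
n=1: →0(W) only, which is W, so L
n=2: →1(L), so W
n=3: →2(W) only, which is W, so L
n=4: →3(L), so W
n=5: →1(L), so W
n=6: →5(W), 2(W), 0(W) — all W, so L
n=7: →6(L), so W
n=8: →7(W), 4(W), 2(W), 0(W) — all W, so L
n=9: →8(L), so W
n=10: →6(L), so W
n=11: →3(L), so W
n=12: →8(L), so W
n=13: →12(W), 9(W), 7(W), 5(W) — all W, so L
n=14: →13(L), so W
n=15: →14(W), 11(W), 9(W), 7(W) — all W, so L
n=16: →15(L), so W
n=17: →13(L), so W
n=18: →17(W), 14(W), 12(W), 10(W) — all W, so L
n=19: →18(L), so W
n=20: →19(W), 16(W), 14(W), 12(W) — all W, so L
L entries with 0 ≤ n ≤ 20: n = 1, 3, 6, 8, 13, 15, 18, 20; that makes 8.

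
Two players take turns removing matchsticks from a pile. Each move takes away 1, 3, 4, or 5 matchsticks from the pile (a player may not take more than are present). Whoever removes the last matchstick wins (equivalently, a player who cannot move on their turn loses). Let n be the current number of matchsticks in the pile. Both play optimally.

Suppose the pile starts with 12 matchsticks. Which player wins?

The first player wins.

Positions with no move are L. A position that does have a move is losing for the player to move precisely when every available move leads to a winning position for the opponent. Fill in the labels:
n=0: no move → L
n=1: can move to 0, which is L ⇒ W
n=2: the only move is to 1(W), a W ⇒ L
n=3: can move to 2, which is L ⇒ W
n=4: can move to 0, which is L ⇒ W
n=5: can move to 2, which is L ⇒ W
n=6: can move to 2, which is L ⇒ W
n=7: can move to 2, which is L ⇒ W
n=8: moves to 7(W), 5(W), 4(W), 3(W); every one is W ⇒ L
n=9: can move to 8, which is L ⇒ W
n=10: moves to 9(W), 7(W), 6(W), 5(W); every one is W ⇒ L
n=11: can move to 10, which is L ⇒ W
n=12: can move to 8, which is L ⇒ W
From 12 the player to move can remove 4, leaving 8, reaching an L position.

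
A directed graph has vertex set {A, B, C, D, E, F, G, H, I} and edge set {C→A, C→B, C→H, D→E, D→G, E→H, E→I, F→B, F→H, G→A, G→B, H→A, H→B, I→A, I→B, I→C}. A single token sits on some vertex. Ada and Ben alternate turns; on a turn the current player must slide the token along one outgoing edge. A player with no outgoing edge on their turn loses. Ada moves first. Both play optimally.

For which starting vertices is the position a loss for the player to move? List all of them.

A, B, E

Compute win/loss labels from the base case upward. A position with no move is L. Any other position is W if it can reach an L in one move, else L.
Every edge goes from a vertex to one that appears earlier in the order A, B, H, C, I, F, G, E, D, so processing vertices in that order labels each vertex after all of its successors.
A: no outgoing edge → L
B: no outgoing edge → L
H: →B(L), so W
C: →B(L), so W
I: →B(L), so W
F: →B(L), so W
G: →B(L), so W
E: →I(W), H(W) — all W, so L
D: →E(L), so W
Reading off the rows marked L gives the requested list; there are 3 such vertices.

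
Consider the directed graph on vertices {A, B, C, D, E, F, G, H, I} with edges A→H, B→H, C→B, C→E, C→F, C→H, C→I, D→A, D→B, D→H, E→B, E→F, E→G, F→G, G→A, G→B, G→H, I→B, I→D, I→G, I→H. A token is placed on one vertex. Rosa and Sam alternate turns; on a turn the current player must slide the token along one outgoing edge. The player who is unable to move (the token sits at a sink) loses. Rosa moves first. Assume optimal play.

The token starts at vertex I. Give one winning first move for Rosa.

Use the standard recursion: the mover loses at a terminal position; elsewhere, the mover wins exactly when some move hands the opponent an L position.
Every edge goes from a vertex to one that appears earlier in the order H, B, A, D, G, F, E, I, C, so processing vertices in that order labels each vertex after all of its successors.
H: no outgoing edge → L
B: →H(L), so W
A: →H(L), so W
D: →H(L), so W
G: →H(L), so W
F: →G(W) only, which is W, so L
E: →F(L), so W
I: →H(L), so W
C: →F(L), so W
From I, the L positions reachable in one move are: H.

Move to H.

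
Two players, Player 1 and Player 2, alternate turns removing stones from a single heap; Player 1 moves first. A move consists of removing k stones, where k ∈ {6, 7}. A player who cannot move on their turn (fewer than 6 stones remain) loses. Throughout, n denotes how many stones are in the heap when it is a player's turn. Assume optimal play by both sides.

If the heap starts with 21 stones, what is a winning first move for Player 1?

Remove 6, leaving 15.

Work bottom-up. With no move the player to move loses. Otherwise the position is W if at least one move leads to an L position for the opponent, and L if every move leads to a W.
n=0: no move → L
n=1: no move → L
n=2: no move → L
n=3: no move → L
n=4: no move → L
n=5: no move → L
n=6: can move to 0, which is L ⇒ W
n=7: can move to 1, which is L ⇒ W
n=8: can move to 2, which is L ⇒ W
n=9: can move to 3, which is L ⇒ W
n=10: can move to 4, which is L ⇒ W
n=11: can move to 5, which is L ⇒ W
n=12: can move to 5, which is L ⇒ W
n=13: moves to 7(W), 6(W); every one is W ⇒ L
n=14: moves to 8(W), 7(W); every one is W ⇒ L
n=15: moves to 9(W), 8(W); every one is W ⇒ L
n=16: moves to 10(W), 9(W); every one is W ⇒ L
n=17: moves to 11(W), 10(W); every one is W ⇒ L
n=18: moves to 12(W), 11(W); every one is W ⇒ L
n=19: can move to 13, which is L ⇒ W
n=20: can move to 14, which is L ⇒ W
n=21: can move to 15, which is L ⇒ W
From 21, the L positions reachable in one move are: 15, 14. Any move reaching one of these is winning.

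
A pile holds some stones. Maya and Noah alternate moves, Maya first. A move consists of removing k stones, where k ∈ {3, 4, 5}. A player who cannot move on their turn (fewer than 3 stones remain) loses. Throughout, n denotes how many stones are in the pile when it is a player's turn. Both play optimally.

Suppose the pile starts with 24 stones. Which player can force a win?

Noah wins.

Use the standard recursion: the mover loses at a terminal position; elsewhere, the mover wins exactly when some move hands the opponent an L position.
n=0: no move → L
n=1: no move → L
n=2: no move → L
n=3: can move to 0, which is L ⇒ W
n=4: can move to 1, which is L ⇒ W
n=5: can move to 2, which is L ⇒ W
n=6: can move to 2, which is L ⇒ W
n=7: can move to 2, which is L ⇒ W
n=8: moves to 5(W), 4(W), 3(W); every one is W ⇒ L
n=9: moves to 6(W), 5(W), 4(W); every one is W ⇒ L
n=10: moves to 7(W), 6(W), 5(W); every one is W ⇒ L
n=11: can move to 8, which is L ⇒ W
n=12: can move to 9, which is L ⇒ W
n=13: can move to 10, which is L ⇒ W
n=14: can move to 10, which is L ⇒ W
n=15: can move to 10, which is L ⇒ W
n=16: moves to 13(W), 12(W), 11(W); every one is W ⇒ L
n=17: moves to 14(W), 13(W), 12(W); every one is W ⇒ L
n=18: moves to 15(W), 14(W), 13(W); every one is W ⇒ L
n=19: can move to 16, which is L ⇒ W
n=20: can move to 17, which is L ⇒ W
n=21: can move to 18, which is L ⇒ W
n=22: can move to 18, which is L ⇒ W
n=23: can move to 18, which is L ⇒ W
n=24: moves to 21(W), 20(W), 19(W); every one is W ⇒ L
The starting position 24 is L: whatever Maya does, the opponent receives a W position.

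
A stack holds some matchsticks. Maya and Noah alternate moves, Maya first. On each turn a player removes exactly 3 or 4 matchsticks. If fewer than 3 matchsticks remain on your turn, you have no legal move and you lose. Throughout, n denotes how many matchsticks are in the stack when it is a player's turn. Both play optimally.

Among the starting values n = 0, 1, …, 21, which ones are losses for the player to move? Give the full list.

Work bottom-up. With no move the player to move loses. Otherwise the position is W if at least one move leads to an L position for the opponent, and L if every move leads to a W.
n=0: no move → L
n=1: no move → L
n=2: no move → L
n=3: can move to 0, which is L ⇒ W
n=4: can move to 1, which is L ⇒ W
n=5: can move to 2, which is L ⇒ W
n=6: can move to 2, which is L ⇒ W
n=7: moves to 4(W), 3(W); every one is W ⇒ L
n=8: moves to 5(W), 4(W); every one is W ⇒ L
n=9: moves to 6(W), 5(W); every one is W ⇒ L
n=10: can move to 7, which is L ⇒ W
n=11: can move to 8, which is L ⇒ W
n=12: can move to 9, which is L ⇒ W
n=13: can move to 9, which is L ⇒ W
n=14: moves to 11(W), 10(W); every one is W ⇒ L
n=15: moves to 12(W), 11(W); every one is W ⇒ L
n=16: moves to 13(W), 12(W); every one is W ⇒ L
n=17: can move to 14, which is L ⇒ W
n=18: can move to 15, which is L ⇒ W
n=19: can move to 16, which is L ⇒ W
n=20: can move to 16, which is L ⇒ W
n=21: moves to 18(W), 17(W); every one is W ⇒ L
Reading off the rows marked L gives the requested list; there are 10 such values of n.

0, 1, 2, 7, 8, 9, 14, 15, 16, 21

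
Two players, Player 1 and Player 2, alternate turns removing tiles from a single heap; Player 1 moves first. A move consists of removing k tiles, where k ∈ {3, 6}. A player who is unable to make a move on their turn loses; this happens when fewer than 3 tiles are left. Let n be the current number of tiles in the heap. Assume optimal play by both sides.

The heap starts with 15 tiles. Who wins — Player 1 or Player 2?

Positions with no move are L. A position that does have a move is losing for the player to move precisely when every available move leads to a winning position for the opponent. Fill in the labels:
n=0: no move → L
n=1: no move → L
n=2: no move → L
n=3: W (go to 0, an L position)
n=4: W (go to 1, an L position)
n=5: W (go to 2, an L position)
n=6: W (go to 0, an L position)
n=7: W (go to 1, an L position)
n=8: W (go to 2, an L position)
n=9: L (options 6(W), 3(W) are all W)
n=10: L (options 7(W), 4(W) are all W)
n=11: L (options 8(W), 5(W) are all W)
n=12: W (go to 9, an L position)
n=13: W (go to 10, an L position)
n=14: W (go to 11, an L position)
n=15: W (go to 9, an L position)
The starting position 15 is W: Player 1 should remove 6, leaving 9, handing over an L position.

Player 1 wins.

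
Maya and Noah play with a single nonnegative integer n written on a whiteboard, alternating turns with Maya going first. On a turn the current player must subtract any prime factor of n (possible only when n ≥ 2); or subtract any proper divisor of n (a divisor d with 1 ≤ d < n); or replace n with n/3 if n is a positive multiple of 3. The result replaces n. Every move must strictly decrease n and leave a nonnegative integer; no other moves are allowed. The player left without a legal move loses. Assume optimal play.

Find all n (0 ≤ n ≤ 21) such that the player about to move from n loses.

0, 1, 4, 9, 14, 20

Work bottom-up. With no move the player to move loses. Otherwise the position is W if at least one move leads to an L position for the opponent, and L if every move leads to a W.
n=0: no move → L
n=1: no move → L
n=2: reaches L-position 0 → W
n=3: reaches L-position 0 → W
n=4: only reaches 2(W), 3(W), all W → L
n=5: reaches L-position 0 → W
n=6: reaches L-position 4 → W
n=7: reaches L-position 0 → W
n=8: reaches L-position 4 → W
n=9: only reaches 3(W), 6(W), 8(W), all W → L
n=10: reaches L-position 9 → W
n=11: reaches L-position 0 → W
n=12: reaches L-position 4 → W
n=13: reaches L-position 0 → W
n=14: only reaches 7(W), 12(W), 13(W), all W → L
n=15: reaches L-position 14 → W
n=16: reaches L-position 14 → W
n=17: reaches L-position 0 → W
n=18: reaches L-position 9 → W
n=19: reaches L-position 0 → W
n=20: only reaches 10(W), 15(W), 16(W), 18(W), 19(W), all W → L
n=21: reaches L-position 14 → W
The losing starting values of n are exactly the entries labelled L in this table (6 of them).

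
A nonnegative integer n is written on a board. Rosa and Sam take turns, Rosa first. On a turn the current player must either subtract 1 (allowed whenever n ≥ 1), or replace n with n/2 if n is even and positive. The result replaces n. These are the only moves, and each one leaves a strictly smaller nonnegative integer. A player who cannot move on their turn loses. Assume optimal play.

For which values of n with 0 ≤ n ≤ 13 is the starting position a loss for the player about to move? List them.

0, 2, 5, 7, 9, 11, 13

Compute win/loss labels from the base case upward. A position with no move is L. Any other position is W if it can reach an L in one move, else L.
n=0: no move → L
n=1: can move to 0, which is L ⇒ W
n=2: the only move is to 1(W), a W ⇒ L
n=3: can move to 2, which is L ⇒ W
n=4: can move to 2, which is L ⇒ W
n=5: the only move is to 4(W), a W ⇒ L
n=6: can move to 5, which is L ⇒ W
n=7: the only move is to 6(W), a W ⇒ L
n=8: can move to 7, which is L ⇒ W
n=9: the only move is to 8(W), a W ⇒ L
n=10: can move to 5, which is L ⇒ W
n=11: the only move is to 10(W), a W ⇒ L
n=12: can move to 11, which is L ⇒ W
n=13: the only move is to 12(W), a W ⇒ L
Reading off the rows marked L gives the requested list; there are 7 such values of n.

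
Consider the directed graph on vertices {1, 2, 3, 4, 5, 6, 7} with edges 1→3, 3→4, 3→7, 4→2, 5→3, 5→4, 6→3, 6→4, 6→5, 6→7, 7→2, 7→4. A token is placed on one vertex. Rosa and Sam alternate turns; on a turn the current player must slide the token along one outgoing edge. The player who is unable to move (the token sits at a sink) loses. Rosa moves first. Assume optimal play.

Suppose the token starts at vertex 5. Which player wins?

Work bottom-up. With no move the player to move loses. Otherwise the position is W if at least one move leads to an L position for the opponent, and L if every move leads to a W.
Every edge goes from a vertex to one that appears earlier in the order 2, 4, 7, 3, 5, 1, 6, so processing vertices in that order labels each vertex after all of its successors.
2: no outgoing edge → L
4: reaches L-position 2 → W
7: reaches L-position 2 → W
3: only reaches 7(W), 4(W), all W → L
5: reaches L-position 3 → W
1: reaches L-position 3 → W
6: reaches L-position 3 → W
From 5 Rosa can move to 3, reaching an L position.

Rosa wins.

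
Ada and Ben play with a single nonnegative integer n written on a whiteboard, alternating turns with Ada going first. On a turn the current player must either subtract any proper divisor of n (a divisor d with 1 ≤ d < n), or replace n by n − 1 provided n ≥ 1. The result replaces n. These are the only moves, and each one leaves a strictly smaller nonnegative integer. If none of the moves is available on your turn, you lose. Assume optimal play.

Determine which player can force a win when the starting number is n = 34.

Compute win/loss labels from the base case upward. A position with no move is L. Any other position is W if it can reach an L in one move, else L.
n=0: no move → L
n=1: →0(L), so W
n=2: →1(W) only, which is W, so L
n=3: →2(L), so W
n=4: →2(L), so W
n=5: →4(W) only, which is W, so L
n=6: →5(L), so W
n=7: →6(W) only, which is W, so L
n=8: →7(L), so W
n=9: →6(W), 8(W) — all W, so L
n=10: →5(L), so W
n=11: →10(W) only, which is W, so L
n=12: →9(L), so W
n=13: →12(W) only, which is W, so L
n=14: →7(L), so W
n=15: →10(W), 12(W), 14(W) — all W, so L
n=16: →15(L), so W
n=17: →16(W) only, which is W, so L
n=18: →9(L), so W
n=19: →18(W) only, which is W, so L
n=20: →15(L), so W
n=21: →14(W), 18(W), 20(W) — all W, so L
n=22: →11(L), so W
n=23: →22(W) only, which is W, so L
n=24: →21(L), so W
n=25: →20(W), 24(W) — all W, so L
n=26: →13(L), so W
n=27: →18(W), 24(W), 26(W) — all W, so L
n=28: →21(L), so W
n=29: →28(W) only, which is W, so L
n=30: →15(L), so W
n=31: →30(W) only, which is W, so L
n=32: →31(L), so W
n=33: →22(W), 30(W), 32(W) — all W, so L
n=34: →17(L), so W
From 34 Ada can move to 17, reaching an L position.

Ada wins.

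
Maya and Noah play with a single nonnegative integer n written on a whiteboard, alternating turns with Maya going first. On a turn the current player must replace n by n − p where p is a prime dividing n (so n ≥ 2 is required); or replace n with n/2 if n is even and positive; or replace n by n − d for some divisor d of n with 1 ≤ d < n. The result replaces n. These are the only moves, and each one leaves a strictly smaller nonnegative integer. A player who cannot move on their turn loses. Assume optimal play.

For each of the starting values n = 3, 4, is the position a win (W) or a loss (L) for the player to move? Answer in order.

3: W, 4: L

Compute win/loss labels from the base case upward. A position with no move is L. Any other position is W if it can reach an L in one move, else L.
n=0: no move → L
n=1: no move → L
n=2: reaches L-position 0 → W
n=3: reaches L-position 0 → W
n=4: only reaches 2(W), 3(W), all W → L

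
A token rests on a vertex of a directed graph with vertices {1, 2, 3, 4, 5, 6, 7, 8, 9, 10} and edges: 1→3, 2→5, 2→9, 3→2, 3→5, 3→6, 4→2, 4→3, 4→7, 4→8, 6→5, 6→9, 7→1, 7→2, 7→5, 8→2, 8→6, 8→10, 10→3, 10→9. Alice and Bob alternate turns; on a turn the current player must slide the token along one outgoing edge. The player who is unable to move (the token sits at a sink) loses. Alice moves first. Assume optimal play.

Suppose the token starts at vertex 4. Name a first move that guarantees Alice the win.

Move to 8.

Use the standard recursion: the mover loses at a terminal position; elsewhere, the mover wins exactly when some move hands the opponent an L position.
Every edge goes from a vertex to one that appears earlier in the order 9, 5, 2, 6, 3, 1, 10, 8, 7, 4, so processing vertices in that order labels each vertex after all of its successors.
9: no outgoing edge → L
5: no outgoing edge → L
2: W (go to 5, an L position)
6: W (go to 5, an L position)
3: W (go to 5, an L position)
1: L (sole option 3(W) is W)
10: W (go to 9, an L position)
8: L (options 10(W), 6(W), 2(W) are all W)
7: W (go to 1, an L position)
4: W (go to 8, an L position)
From 4, the L positions reachable in one move are: 8.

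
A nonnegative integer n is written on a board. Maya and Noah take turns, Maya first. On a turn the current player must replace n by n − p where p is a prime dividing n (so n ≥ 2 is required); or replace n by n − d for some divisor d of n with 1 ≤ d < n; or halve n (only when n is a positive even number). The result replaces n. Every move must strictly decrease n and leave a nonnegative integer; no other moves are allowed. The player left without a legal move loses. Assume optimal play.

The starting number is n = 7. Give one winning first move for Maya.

Use the standard recursion: the mover loses at a terminal position; elsewhere, the mover wins exactly when some move hands the opponent an L position.
n=0: no move → L
n=1: no move → L
n=2: →0(L), so W
n=3: →0(L), so W
n=4: →2(W), 3(W) — all W, so L
n=5: →0(L), so W
n=6: →4(L), so W
n=7: →0(L), so W
From 7, the L positions reachable in one move are: 0.

Move to 0.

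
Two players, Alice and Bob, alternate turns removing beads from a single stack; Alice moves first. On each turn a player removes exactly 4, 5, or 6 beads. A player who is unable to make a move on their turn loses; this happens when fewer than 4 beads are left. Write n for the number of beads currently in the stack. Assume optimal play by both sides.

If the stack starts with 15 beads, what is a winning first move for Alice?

Classify positions by backward induction: terminal positions (no move available) are L. From any other position, the mover wins iff some move reaches an L.
n=0: no move → L
n=1: no move → L
n=2: no move → L
n=3: no move → L
n=4: reaches L-position 0 → W
n=5: reaches L-position 1 → W
n=6: reaches L-position 2 → W
n=7: reaches L-position 3 → W
n=8: reaches L-position 3 → W
n=9: reaches L-position 3 → W
n=10: only reaches 6(W), 5(W), 4(W), all W → L
n=11: only reaches 7(W), 6(W), 5(W), all W → L
n=12: only reaches 8(W), 7(W), 6(W), all W → L
n=13: only reaches 9(W), 8(W), 7(W), all W → L
n=14: reaches L-position 10 → W
n=15: reaches L-position 11 → W
From 15, the L positions reachable in one move are: 11, 10. Any move reaching one of these is winning.

Remove 4, leaving 11.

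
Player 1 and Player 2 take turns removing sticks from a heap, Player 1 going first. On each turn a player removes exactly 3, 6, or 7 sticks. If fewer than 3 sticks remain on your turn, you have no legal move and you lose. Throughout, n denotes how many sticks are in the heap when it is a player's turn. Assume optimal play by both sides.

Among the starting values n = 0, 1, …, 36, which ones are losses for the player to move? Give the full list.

Work bottom-up. With no move the player to move loses. Otherwise the position is W if at least one move leads to an L position for the opponent, and L if every move leads to a W.
n=0: no move → L
n=1: no move → L
n=2: no move → L
n=3: W (go to 0, an L position)
n=4: W (go to 1, an L position)
n=5: W (go to 2, an L position)
n=6: W (go to 0, an L position)
n=7: W (go to 1, an L position)
n=8: W (go to 2, an L position)
n=9: W (go to 2, an L position)
n=10: L (options 7(W), 4(W), 3(W) are all W)
n=11: L (options 8(W), 5(W), 4(W) are all W)
n=12: L (options 9(W), 6(W), 5(W) are all W)
n=13: W (go to 10, an L position)
n=14: W (go to 11, an L position)
n=15: W (go to 12, an L position)
n=16: W (go to 10, an L position)
n=17: W (go to 11, an L position)
n=18: W (go to 12, an L position)
n=19: W (go to 12, an L position)
n=20: L (options 17(W), 14(W), 13(W) are all W)
n=21: L (options 18(W), 15(W), 14(W) are all W)
n=22: L (options 19(W), 16(W), 15(W) are all W)
n=23: W (go to 20, an L position)
n=24: W (go to 21, an L position)
n=25: W (go to 22, an L position)
n=26: W (go to 20, an L position)
n=27: W (go to 21, an L position)
n=28: W (go to 22, an L position)
n=29: W (go to 22, an L position)
n=30: L (options 27(W), 24(W), 23(W) are all W)
n=31: L (options 28(W), 25(W), 24(W) are all W)
n=32: L (options 29(W), 26(W), 25(W) are all W)
n=33: W (go to 30, an L position)
n=34: W (go to 31, an L position)
n=35: W (go to 32, an L position)
n=36: W (go to 30, an L position)
The losing starting values of n are exactly the entries labelled L in this table (12 of them).

0, 1, 2, 10, 11, 12, 20, 21, 22, 30, 31, 32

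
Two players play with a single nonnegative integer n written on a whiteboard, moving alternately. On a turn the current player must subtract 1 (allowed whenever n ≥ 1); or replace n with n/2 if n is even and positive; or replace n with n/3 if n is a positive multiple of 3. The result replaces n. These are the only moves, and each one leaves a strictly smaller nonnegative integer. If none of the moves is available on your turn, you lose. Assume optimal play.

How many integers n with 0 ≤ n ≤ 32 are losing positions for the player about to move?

13

Work bottom-up. With no move the player to move loses. Otherwise the position is W if at least one move leads to an L position for the opponent, and L if every move leads to a W.
n=0: no move → L
n=1: can move to 0, which is L ⇒ W
n=2: the only move is to 1(W), a W ⇒ L
n=3: can move to 2, which is L ⇒ W
n=4: can move to 2, which is L ⇒ W
n=5: the only move is to 4(W), a W ⇒ L
n=6: can move to 2, which is L ⇒ W
n=7: the only move is to 6(W), a W ⇒ L
n=8: can move to 7, which is L ⇒ W
n=9: moves to 3(W), 8(W); every one is W ⇒ L
n=10: can move to 5, which is L ⇒ W
n=11: the only move is to 10(W), a W ⇒ L
n=12: can move to 11, which is L ⇒ W
n=13: the only move is to 12(W), a W ⇒ L
n=14: can move to 7, which is L ⇒ W
n=15: can move to 5, which is L ⇒ W
n=16: moves to 8(W), 15(W); every one is W ⇒ L
n=17: can move to 16, which is L ⇒ W
n=18: can move to 9, which is L ⇒ W
n=19: the only move is to 18(W), a W ⇒ L
n=20: can move to 19, which is L ⇒ W
n=21: can move to 7, which is L ⇒ W
n=22: can move to 11, which is L ⇒ W
n=23: the only move is to 22(W), a W ⇒ L
n=24: can move to 23, which is L ⇒ W
n=25: the only move is to 24(W), a W ⇒ L
n=26: can move to 13, which is L ⇒ W
n=27: can move to 9, which is L ⇒ W
n=28: moves to 14(W), 27(W); every one is W ⇒ L
n=29: can move to 28, which is L ⇒ W
n=30: moves to 10(W), 15(W), 29(W); every one is W ⇒ L
n=31: can move to 30, which is L ⇒ W
n=32: can move to 16, which is L ⇒ W
L entries with 0 ≤ n ≤ 32: n = 0, 2, 5, 7, 9, 11, 13, 16, 19, 23, 25, 28, 30; that makes 13.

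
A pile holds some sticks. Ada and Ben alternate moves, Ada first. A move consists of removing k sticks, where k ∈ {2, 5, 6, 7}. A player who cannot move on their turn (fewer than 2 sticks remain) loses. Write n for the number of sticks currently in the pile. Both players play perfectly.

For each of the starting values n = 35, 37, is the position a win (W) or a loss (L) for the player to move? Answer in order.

Positions with no move are L. A position that does have a move is losing for the player to move precisely when every available move leads to a winning position for the opponent. Fill in the labels:
n=0: no move → L
n=1: no move → L
n=2: can move to 0, which is L ⇒ W
n=3: can move to 1, which is L ⇒ W
n=4: the only move is to 2(W), a W ⇒ L
n=5: can move to 0, which is L ⇒ W
n=6: can move to 4, which is L ⇒ W
n=7: can move to 1, which is L ⇒ W
n=8: can move to 1, which is L ⇒ W
n=9: can move to 4, which is L ⇒ W
n=10: can move to 4, which is L ⇒ W
n=11: can move to 4, which is L ⇒ W
n=12: moves to 10(W), 7(W), 6(W), 5(W); every one is W ⇒ L
n=13: moves to 11(W), 8(W), 7(W), 6(W); every one is W ⇒ L
n=14: can move to 12, which is L ⇒ W
n=15: can move to 13, which is L ⇒ W
n=16: moves to 14(W), 11(W), 10(W), 9(W); every one is W ⇒ L
n=17: can move to 12, which is L ⇒ W
n=18: can move to 16, which is L ⇒ W
n=19: can move to 13, which is L ⇒ W
n=20: can move to 13, which is L ⇒ W
n=21: can move to 16, which is L ⇒ W
n=22: can move to 16, which is L ⇒ W
n=23: can move to 16, which is L ⇒ W
n=24: moves to 22(W), 19(W), 18(W), 17(W); every one is W ⇒ L
n=25: moves to 23(W), 20(W), 19(W), 18(W); every one is W ⇒ L
n=26: can move to 24, which is L ⇒ W
n=27: can move to 25, which is L ⇒ W
n=28: moves to 26(W), 23(W), 22(W), 21(W); every one is W ⇒ L
n=29: can move to 24, which is L ⇒ W
n=30: can move to 28, which is L ⇒ W
n=31: can move to 25, which is L ⇒ W
n=32: can move to 25, which is L ⇒ W
n=33: can move to 28, which is L ⇒ W
n=34: can move to 28, which is L ⇒ W
n=35: can move to 28, which is L ⇒ W
n=36: moves to 34(W), 31(W), 30(W), 29(W); every one is W ⇒ L
n=37: moves to 35(W), 32(W), 31(W), 30(W); every one is W ⇒ L

35: W, 37: L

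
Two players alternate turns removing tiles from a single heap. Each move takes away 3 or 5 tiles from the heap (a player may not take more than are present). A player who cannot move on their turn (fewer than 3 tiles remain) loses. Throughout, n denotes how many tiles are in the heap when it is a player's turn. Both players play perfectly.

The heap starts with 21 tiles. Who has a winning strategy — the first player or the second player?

The first player wins.

Positions with no move are L. A position that does have a move is losing for the player to move precisely when every available move leads to a winning position for the opponent. Fill in the labels:
n=0: no move → L
n=1: no move → L
n=2: no move → L
n=3: →0(L), so W
n=4: →1(L), so W
n=5: →2(L), so W
n=6: →1(L), so W
n=7: →2(L), so W
n=8: →5(W), 3(W) — all W, so L
n=9: →6(W), 4(W) — all W, so L
n=10: →7(W), 5(W) — all W, so L
n=11: →8(L), so W
n=12: →9(L), so W
n=13: →10(L), so W
n=14: →9(L), so W
n=15: →10(L), so W
n=16: →13(W), 11(W) — all W, so L
n=17: →14(W), 12(W) — all W, so L
n=18: →15(W), 13(W) — all W, so L
n=19: →16(L), so W
n=20: →17(L), so W
n=21: →18(L), so W
The starting position 21 is W: the player to move should remove 3, leaving 18, handing over an L position.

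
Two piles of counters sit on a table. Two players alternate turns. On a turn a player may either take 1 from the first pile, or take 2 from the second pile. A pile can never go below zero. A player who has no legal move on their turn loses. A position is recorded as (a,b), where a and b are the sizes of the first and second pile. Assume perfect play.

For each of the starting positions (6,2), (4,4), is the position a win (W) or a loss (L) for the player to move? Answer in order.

Build the W/L table. Terminal = L. A non-terminal position is W if it has a move to some L; otherwise it is L.
No move ever increases a pile, so every position that can arise here has a ≤ 6 and b ≤ 4; it is enough to label the cells with 0 ≤ a ≤ 6 and 0 ≤ b ≤ 4.
Every move lowers a or b (never raises either), so fill the grid row by row in increasing a, and left to right within a row: each cell's successors are then already labelled.
      b=0  b=1  b=2  b=3  b=4
a=0:    L    L    W    W    L
a=1:    W    W    L    L    W
a=2:    L    L    W    W    L
a=3:    W    W    L    L    W
a=4:    L    L    W    W    L
a=5:    W    W    L    L    W
a=6:    L    L    W    W    L
Cells with no legal move (terminal, hence L): (0,0), (0,1).
The remaining L cells, each justified by listing all of its moves:
(0,4): L (sole option (0,2)(W) is W)
(1,2): L (options (0,2)(W), (1,0)(W) are all W)
(1,3): L (options (0,3)(W), (1,1)(W) are all W)
(2,0): L (sole option (1,0)(W) is W)
(2,1): L (sole option (1,1)(W) is W)
(2,4): L (options (1,4)(W), (2,2)(W) are all W)
(3,2): L (options (2,2)(W), (3,0)(W) are all W)
(3,3): L (options (2,3)(W), (3,1)(W) are all W)
(4,0): L (sole option (3,0)(W) is W)
(4,1): L (sole option (3,1)(W) is W)
(4,4): L (options (3,4)(W), (4,2)(W) are all W)
(5,2): L (options (4,2)(W), (5,0)(W) are all W)
(5,3): L (options (4,3)(W), (5,1)(W) are all W)
(6,0): L (sole option (5,0)(W) is W)
(6,1): L (sole option (5,1)(W) is W)
(6,4): L (options (5,4)(W), (6,2)(W) are all W)
Every other cell has at least one move into one of the L cells above, so it is W.
(6,2): the move to (5,2) reaches an L cell, so W
(4,4): one of the L cells justified above, so L

(6,2): W, (4,4): L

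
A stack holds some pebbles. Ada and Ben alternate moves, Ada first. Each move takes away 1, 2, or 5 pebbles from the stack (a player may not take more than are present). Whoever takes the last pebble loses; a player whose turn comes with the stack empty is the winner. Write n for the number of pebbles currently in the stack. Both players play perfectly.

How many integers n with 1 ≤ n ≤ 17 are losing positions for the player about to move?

6

Positions with no move are W. A position that does have a move is losing for the player to move precisely when every available move leads to a winning position for the opponent. Fill in the labels:
n=0: no move; the opponent has just taken the last pebble and therefore loses → W
n=1: the only move is to 0(W), a W ⇒ L
n=2: can move to 1, which is L ⇒ W
n=3: can move to 1, which is L ⇒ W
n=4: moves to 3(W), 2(W); every one is W ⇒ L
n=5: can move to 4, which is L ⇒ W
n=6: can move to 4, which is L ⇒ W
n=7: moves to 6(W), 5(W), 2(W); every one is W ⇒ L
n=8: can move to 7, which is L ⇒ W
n=9: can move to 7, which is L ⇒ W
n=10: moves to 9(W), 8(W), 5(W); every one is W ⇒ L
n=11: can move to 10, which is L ⇒ W
n=12: can move to 10, which is L ⇒ W
n=13: moves to 12(W), 11(W), 8(W); every one is W ⇒ L
n=14: can move to 13, which is L ⇒ W
n=15: can move to 13, which is L ⇒ W
n=16: moves to 15(W), 14(W), 11(W); every one is W ⇒ L
n=17: can move to 16, which is L ⇒ W
L entries with 1 ≤ n ≤ 17 (the range starts at n=1): n = 1, 4, 7, 10, 13, 16; that makes 6.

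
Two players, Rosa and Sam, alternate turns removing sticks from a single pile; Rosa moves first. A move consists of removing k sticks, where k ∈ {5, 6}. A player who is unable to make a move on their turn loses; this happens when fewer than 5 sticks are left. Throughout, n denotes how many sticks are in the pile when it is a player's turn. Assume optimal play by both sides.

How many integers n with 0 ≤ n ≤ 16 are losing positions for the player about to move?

Label each position W (a win for the player to move) or L (a loss). A position with no legal move is L; any other position is W exactly when some move reaches an L, and L when every move reaches a W.
n=0: no move → L
n=1: no move → L
n=2: no move → L
n=3: no move → L
n=4: no move → L
n=5: reaches L-position 0 → W
n=6: reaches L-position 1 → W
n=7: reaches L-position 2 → W
n=8: reaches L-position 3 → W
n=9: reaches L-position 4 → W
n=10: reaches L-position 4 → W
n=11: only reaches 6(W), 5(W), all W → L
n=12: only reaches 7(W), 6(W), all W → L
n=13: only reaches 8(W), 7(W), all W → L
n=14: only reaches 9(W), 8(W), all W → L
n=15: only reaches 10(W), 9(W), all W → L
n=16: reaches L-position 11 → W
L entries with 0 ≤ n ≤ 16: n = 0, 1, 2, 3, 4, 11, 12, 13, 14, 15; that makes 10.

10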